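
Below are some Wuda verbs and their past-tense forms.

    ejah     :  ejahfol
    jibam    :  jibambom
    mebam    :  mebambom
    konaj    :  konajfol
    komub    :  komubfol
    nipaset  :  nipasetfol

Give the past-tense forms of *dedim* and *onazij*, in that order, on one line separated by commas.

dedimbom, onazijfol

The pattern is nasality of the final consonant: -bom when the stem ends in a nasal (*jibam*, *mebam*); -fol when the stem ends in a non-nasal consonant (*ejah*, *konaj*, *komub*, *nipaset*).
The final consonant of *dedim* is /m/, which is a nasal, so the suffix is -bom, giving *dedimbom*.
*onazij*: final consonant = /j/, non-nasal → -fol → *onazijfol*.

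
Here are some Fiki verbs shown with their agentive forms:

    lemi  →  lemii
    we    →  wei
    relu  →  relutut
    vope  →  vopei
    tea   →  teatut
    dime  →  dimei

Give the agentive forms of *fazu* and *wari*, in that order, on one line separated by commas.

Looking at the last vowel of each stem: -i when the last vowel of the stem is a front vowel (*lemi*, *we*, *vope*, *dime*); -tut when the last vowel of the stem is a back vowel (*relu*, *tea*).
*fazu*: last vowel = /u/, a back vowel → -tut → *fazutut*.
The last vowel of *wari* is /i/, which is a front vowel, so the suffix is -i, giving *warii*.

fazutut, warii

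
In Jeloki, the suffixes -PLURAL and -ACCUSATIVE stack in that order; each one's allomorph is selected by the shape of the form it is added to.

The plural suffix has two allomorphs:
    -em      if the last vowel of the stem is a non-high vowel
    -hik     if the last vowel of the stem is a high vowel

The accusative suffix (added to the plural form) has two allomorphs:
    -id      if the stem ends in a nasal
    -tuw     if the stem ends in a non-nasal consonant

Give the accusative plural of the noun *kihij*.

*kihij*: last vowel = /i/, a high vowel → -hik → *kihijhik*.
Since the final consonant of the plural form *kihijhik* is /k/ (non-nasal), it takes -tuw, giving *kihijhiktuw*.

kihijhiktuw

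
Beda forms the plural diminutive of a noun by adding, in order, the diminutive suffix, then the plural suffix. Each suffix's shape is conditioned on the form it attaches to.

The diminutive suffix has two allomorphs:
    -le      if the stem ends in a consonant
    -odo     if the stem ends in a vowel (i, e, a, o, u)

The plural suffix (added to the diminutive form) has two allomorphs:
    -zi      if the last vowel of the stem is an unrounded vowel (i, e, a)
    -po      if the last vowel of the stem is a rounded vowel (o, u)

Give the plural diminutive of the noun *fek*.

*fek* — final sound /k/ (a consonant) → -le → *fekle*.
The last vowel of the diminutive form *fekle* is /e/, which is an unrounded vowel, so the plural suffix is -zi, giving *feklezi*.

feklezi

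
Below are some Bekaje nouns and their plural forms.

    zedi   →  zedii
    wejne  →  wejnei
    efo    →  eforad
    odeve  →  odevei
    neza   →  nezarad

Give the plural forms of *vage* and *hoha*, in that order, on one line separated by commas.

vagei, hoharad

The pattern is front/back vowel harmony: -i when the last vowel of the stem is a front vowel (*zedi*, *wejne*, *odeve*); -rad when the last vowel of the stem is a back vowel (*efo*, *neza*).
The last vowel of *vage* is /e/, which is a front vowel, so the suffix is -i, giving *vagei*.
The last vowel of *hoha* is /a/, which is a back vowel, so the suffix is -rad, giving *hoharad*.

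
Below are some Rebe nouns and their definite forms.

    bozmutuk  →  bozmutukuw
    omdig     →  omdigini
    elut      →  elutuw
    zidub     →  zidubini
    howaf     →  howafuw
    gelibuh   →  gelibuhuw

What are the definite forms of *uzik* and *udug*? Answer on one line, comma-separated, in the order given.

uzikuw, udugini

The pattern is voicing of the final consonant: -uw when the stem ends in a voiceless consonant (*bozmutuk*, *elut*, *howaf*, *gelibuh*); -ini when the stem ends in a voiced consonant (*omdig*, *zidub*).
*uzik* — final consonant /k/ (voiceless) → -uw → *uzikuw*.
*udug*: final consonant = /g/, voiced → -ini → *udugini*.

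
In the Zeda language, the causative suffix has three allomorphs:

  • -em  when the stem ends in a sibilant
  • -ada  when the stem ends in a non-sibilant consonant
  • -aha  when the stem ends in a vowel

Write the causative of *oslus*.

oslusem

*oslus* — final sound /s/ (a sibilant) → -em → *oslusem*.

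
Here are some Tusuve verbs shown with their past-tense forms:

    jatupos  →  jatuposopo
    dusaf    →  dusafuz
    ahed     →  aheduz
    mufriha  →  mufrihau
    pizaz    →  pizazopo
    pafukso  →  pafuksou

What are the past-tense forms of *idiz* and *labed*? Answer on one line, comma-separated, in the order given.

Looking at the final sound of each stem: -opo when the stem ends in a sibilant (*jatupos*, *pizaz*); -uz when the stem ends in a non-sibilant consonant (*dusaf*, *ahed*); -u when the stem ends in a vowel (*mufriha*, *pafukso*).
*idiz* — final sound /z/ (a sibilant) → -opo → *idizopo*.
*labed*: final sound = /d/, a non-sibilant consonant → -uz → *labeduz*.

idizopo, labeduz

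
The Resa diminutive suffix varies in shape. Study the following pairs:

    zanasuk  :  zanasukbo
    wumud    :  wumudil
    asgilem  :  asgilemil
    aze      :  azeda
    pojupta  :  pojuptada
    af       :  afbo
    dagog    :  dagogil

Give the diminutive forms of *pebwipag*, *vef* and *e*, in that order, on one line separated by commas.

pebwipagil, vefbo, eda

The alternation tracks the final sound of the stem — -bo when the stem ends in a voiceless consonant (*zanasuk*, *af*); -il when the stem ends in a voiced consonant (*wumud*, *asgilem*, *dagog*); -da when the stem ends in a vowel (*aze*, *pojupta*).
The final sound of *pebwipag* is /g/, which is a voiced consonant, so the suffix is -il, giving *pebwipagil*.
*vef*: final sound = /f/, a voiceless consonant → -bo → *vefbo*.
The final sound of *e* is /e/, which is a vowel, so the suffix is -da, giving *eda*.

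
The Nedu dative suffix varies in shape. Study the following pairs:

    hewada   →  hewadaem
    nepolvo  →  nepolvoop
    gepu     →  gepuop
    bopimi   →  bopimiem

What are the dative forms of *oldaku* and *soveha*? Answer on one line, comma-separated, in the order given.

The suffix is conditioned by the last vowel: -op when the last vowel of the stem is a rounded vowel (*nepolvo*, *gepu*); -em when the last vowel of the stem is an unrounded vowel (*hewada*, *bopimi*).
Since the last vowel of *oldaku* is /u/ (a rounded vowel), it takes -op, giving *oldakuop*.
Since the last vowel of *soveha* is /a/ (an unrounded vowel), it takes -em, giving *sovehaem*.

oldakuop, sovehaem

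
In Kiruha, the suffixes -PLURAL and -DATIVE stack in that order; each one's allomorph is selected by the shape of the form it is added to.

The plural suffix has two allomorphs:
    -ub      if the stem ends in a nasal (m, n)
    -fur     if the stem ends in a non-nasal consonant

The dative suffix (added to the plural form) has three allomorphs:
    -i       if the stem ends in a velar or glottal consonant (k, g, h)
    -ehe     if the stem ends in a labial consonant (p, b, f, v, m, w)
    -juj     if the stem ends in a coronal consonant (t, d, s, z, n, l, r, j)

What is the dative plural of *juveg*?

juvegfurjuj

*juveg* — final consonant /g/ (non-nasal) → -fur → *juvegfur*.
Since the final consonant of the plural form *juvegfur* is /r/ (coronal), it takes -juj, giving *juvegfurjuj*.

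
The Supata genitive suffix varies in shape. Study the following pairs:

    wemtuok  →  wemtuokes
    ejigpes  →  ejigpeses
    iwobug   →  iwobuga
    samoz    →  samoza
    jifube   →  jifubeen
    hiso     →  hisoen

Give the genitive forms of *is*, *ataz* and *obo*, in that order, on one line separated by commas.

ises, ataza, oboen

The pattern is voicing of the final sound: -es when the stem ends in a voiceless consonant (*wemtuok*, *ejigpes*); -a when the stem ends in a voiced consonant (*iwobug*, *samoz*); -en when the stem ends in a vowel (*jifube*, *hiso*).
Since the final sound of *is* is /s/ (a voiceless consonant), it takes -es, giving *ises*.
Since the final sound of *ataz* is /z/ (a voiced consonant), it takes -a, giving *ataza*.
The final sound of *obo* is /o/, which is a vowel, so the suffix is -en, giving *oboen*.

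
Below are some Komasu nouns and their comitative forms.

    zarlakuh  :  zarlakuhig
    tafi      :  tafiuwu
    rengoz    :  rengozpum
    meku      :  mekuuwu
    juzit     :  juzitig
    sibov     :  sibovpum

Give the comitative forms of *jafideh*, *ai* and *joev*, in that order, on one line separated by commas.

jafidehig, aiuwu, joevpum

The alternation tracks the final sound of the stem — -ig when the stem ends in a voiceless consonant (*zarlakuh*, *juzit*); -pum when the stem ends in a voiced consonant (*rengoz*, *sibov*); -uwu when the stem ends in a vowel (*tafi*, *meku*).
*jafideh*: final sound = /h/, a voiceless consonant → -ig → *jafidehig*.
*ai*: final sound = /i/, a vowel → -uwu → *aiuwu*.
Since the final sound of *joev* is /v/ (a voiced consonant), it takes -pum, giving *joevpum*.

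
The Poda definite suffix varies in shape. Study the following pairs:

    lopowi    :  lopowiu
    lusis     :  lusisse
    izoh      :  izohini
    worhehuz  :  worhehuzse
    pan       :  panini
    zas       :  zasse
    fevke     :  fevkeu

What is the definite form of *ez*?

ezse

The pattern is sibilance of the final sound: -se when the stem ends in a sibilant (*lusis*, *worhehuz*, *zas*); -ini when the stem ends in a non-sibilant consonant (*izoh*, *pan*); -u when the stem ends in a vowel (*lopowi*, *fevke*).
Since the final sound of *ez* is /z/ (a sibilant), it takes -se, giving *ezse*.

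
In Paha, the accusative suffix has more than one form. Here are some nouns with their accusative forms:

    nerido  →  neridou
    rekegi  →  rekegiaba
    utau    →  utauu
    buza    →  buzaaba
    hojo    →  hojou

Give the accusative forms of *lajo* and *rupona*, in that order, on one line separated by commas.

lajou, ruponaaba

The suffix is conditioned by the last vowel: -u when the last vowel of the stem is a rounded vowel (*nerido*, *utau*, *hojo*); -aba when the last vowel of the stem is an unrounded vowel (*rekegi*, *buza*).
The last vowel of *lajo* is /o/, which is a rounded vowel, so the suffix is -u, giving *lajou*.
Since the last vowel of *rupona* is /a/ (an unrounded vowel), it takes -aba, giving *ruponaaba*.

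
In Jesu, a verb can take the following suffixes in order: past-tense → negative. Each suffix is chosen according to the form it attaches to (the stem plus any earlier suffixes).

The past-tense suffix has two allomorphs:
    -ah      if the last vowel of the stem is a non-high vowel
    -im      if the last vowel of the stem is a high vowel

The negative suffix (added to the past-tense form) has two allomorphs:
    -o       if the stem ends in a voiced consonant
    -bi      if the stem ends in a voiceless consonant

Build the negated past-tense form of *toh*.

tohahbi

Since the last vowel of *toh* is /o/ (a non-high vowel), it takes -ah, giving *tohah*.
The final consonant of the past-tense form *tohah* is /h/, which is voiceless, so the negative suffix is -bi, giving *tohahbi*.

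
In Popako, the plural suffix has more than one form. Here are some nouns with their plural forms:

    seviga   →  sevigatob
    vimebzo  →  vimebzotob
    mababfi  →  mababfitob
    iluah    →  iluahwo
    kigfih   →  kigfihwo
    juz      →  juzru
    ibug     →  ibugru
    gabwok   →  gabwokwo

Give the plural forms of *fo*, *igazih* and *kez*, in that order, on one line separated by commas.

The alternation tracks the final sound of the stem — -wo when the stem ends in a voiceless consonant (*iluah*, *kigfih*, *gabwok*); -ru when the stem ends in a voiced consonant (*juz*, *ibug*); -tob when the stem ends in a vowel (*seviga*, *vimebzo*, *mababfi*).
The final sound of *fo* is /o/, which is a vowel, so the suffix is -tob, giving *fotob*.
Since the final sound of *igazih* is /h/ (a voiceless consonant), it takes -wo, giving *igazihwo*.
*kez*: final sound = /z/, a voiced consonant → -ru → *kezru*.

fotob, igazihwo, kezru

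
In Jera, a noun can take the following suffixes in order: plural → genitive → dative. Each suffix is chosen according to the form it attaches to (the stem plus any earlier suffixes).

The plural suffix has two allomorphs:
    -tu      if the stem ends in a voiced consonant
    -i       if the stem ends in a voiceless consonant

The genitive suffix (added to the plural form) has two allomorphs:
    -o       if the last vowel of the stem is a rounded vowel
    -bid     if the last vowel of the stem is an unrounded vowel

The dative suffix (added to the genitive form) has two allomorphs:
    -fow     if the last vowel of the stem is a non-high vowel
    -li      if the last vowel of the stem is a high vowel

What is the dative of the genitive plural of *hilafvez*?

hilafveztuofow

*hilafvez*: final consonant = /z/, voiced → -tu → *hilafveztu*.
The plural form *hilafveztu* — last vowel /u/ (a rounded vowel) → -o → *hilafveztuo*.
The genitive form *hilafveztuo*: last vowel = /o/, a non-high vowel → -fow → *hilafveztuofow*.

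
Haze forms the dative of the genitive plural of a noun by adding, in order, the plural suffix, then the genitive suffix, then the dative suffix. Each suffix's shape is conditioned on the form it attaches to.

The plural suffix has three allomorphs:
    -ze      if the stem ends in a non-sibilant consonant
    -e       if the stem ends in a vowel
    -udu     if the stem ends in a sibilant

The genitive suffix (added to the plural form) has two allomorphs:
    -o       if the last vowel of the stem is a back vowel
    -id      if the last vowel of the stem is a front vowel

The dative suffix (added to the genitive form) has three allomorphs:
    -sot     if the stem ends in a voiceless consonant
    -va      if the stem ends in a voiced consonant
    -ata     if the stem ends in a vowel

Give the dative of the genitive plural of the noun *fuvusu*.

fuvusueidva

*fuvusu* — final sound /u/ (a vowel) → -e → *fuvusue*.
The plural form *fuvusue*: last vowel = /e/, a front vowel → -id → *fuvusueid*.
The genitive form *fuvusueid*: final sound = /d/, a voiced consonant → -va → *fuvusueidva*.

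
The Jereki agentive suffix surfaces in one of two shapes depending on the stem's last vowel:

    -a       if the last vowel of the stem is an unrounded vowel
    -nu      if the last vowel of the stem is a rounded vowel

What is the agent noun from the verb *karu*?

*karu* — last vowel /u/ (a rounded vowel) → -nu → *karunu*.

karunu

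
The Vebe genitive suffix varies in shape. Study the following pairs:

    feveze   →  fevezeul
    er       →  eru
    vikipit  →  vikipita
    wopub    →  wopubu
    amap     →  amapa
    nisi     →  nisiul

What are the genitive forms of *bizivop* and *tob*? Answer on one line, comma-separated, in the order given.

The suffix is conditioned by the final sound: -a when the stem ends in a voiceless consonant (*vikipit*, *amap*); -u when the stem ends in a voiced consonant (*er*, *wopub*); -ul when the stem ends in a vowel (*feveze*, *nisi*).
Since the final sound of *bizivop* is /p/ (a voiceless consonant), it takes -a, giving *bizivopa*.
*tob* — final sound /b/ (a voiced consonant) → -u → *tobu*.

bizivopa, tobu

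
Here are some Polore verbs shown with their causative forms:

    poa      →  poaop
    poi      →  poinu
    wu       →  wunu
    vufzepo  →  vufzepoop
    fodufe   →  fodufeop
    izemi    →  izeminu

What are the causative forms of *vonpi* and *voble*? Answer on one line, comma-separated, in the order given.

vonpinu, vobleop

The suffix is conditioned by the last vowel: -nu when the last vowel of the stem is a high vowel (*poi*, *wu*, *izemi*); -op when the last vowel of the stem is a non-high vowel (*poa*, *vufzepo*, *fodufe*).
The last vowel of *vonpi* is /i/, which is a high vowel, so the suffix is -nu, giving *vonpinu*.
*voble*: last vowel = /e/, a non-high vowel → -op → *vobleop*.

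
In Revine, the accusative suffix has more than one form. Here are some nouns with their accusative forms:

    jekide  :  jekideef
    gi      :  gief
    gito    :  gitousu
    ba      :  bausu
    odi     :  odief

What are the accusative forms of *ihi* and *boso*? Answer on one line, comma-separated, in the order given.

The alternation tracks the last vowel of the stem — -ef when the last vowel of the stem is a front vowel (*jekide*, *gi*, *odi*); -usu when the last vowel of the stem is a back vowel (*gito*, *ba*).
Since the last vowel of *ihi* is /i/ (a front vowel), it takes -ef, giving *ihief*.
The last vowel of *boso* is /o/, which is a back vowel, so the suffix is -usu, giving *bosousu*.

ihief, bosousu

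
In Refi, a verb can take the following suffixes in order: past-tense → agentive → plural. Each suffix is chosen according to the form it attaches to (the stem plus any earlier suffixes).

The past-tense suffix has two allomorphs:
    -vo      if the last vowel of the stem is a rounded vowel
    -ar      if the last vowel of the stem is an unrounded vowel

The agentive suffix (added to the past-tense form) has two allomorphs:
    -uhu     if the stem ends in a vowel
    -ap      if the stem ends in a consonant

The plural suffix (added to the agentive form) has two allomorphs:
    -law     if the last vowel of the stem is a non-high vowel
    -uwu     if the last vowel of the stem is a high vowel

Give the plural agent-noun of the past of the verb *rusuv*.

*rusuv* — last vowel /u/ (a rounded vowel) → -vo → *rusuvvo*.
The past-tense form *rusuvvo* — final sound /o/ (a vowel) → -uhu → *rusuvvouhu*.
The agentive form *rusuvvouhu* — last vowel /u/ (a high vowel) → -uwu → *rusuvvouhuuwu*.

rusuvvouhuuwu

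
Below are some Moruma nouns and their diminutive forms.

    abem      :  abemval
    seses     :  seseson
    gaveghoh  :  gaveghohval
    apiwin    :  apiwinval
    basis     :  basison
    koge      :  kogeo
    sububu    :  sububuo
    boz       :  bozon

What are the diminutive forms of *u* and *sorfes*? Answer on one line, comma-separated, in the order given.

uo, sorfeson

The pattern is sibilance of the final sound: -on when the stem ends in a sibilant (*seses*, *basis*, *boz*); -val when the stem ends in a non-sibilant consonant (*abem*, *gaveghoh*, *apiwin*); -o when the stem ends in a vowel (*koge*, *sububu*).
Since the final sound of *u* is /u/ (a vowel), it takes -o, giving *uo*.
*sorfes*: final sound = /s/, a sibilant → -on → *sorfeson*.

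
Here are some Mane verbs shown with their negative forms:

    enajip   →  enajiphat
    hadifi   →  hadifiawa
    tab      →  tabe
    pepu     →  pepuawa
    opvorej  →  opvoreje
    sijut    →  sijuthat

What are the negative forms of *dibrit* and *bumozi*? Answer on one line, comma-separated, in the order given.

dibrithat, bumoziawa

The suffix is conditioned by the final sound: -hat when the stem ends in a voiceless consonant (*enajip*, *sijut*); -e when the stem ends in a voiced consonant (*tab*, *opvorej*); -awa when the stem ends in a vowel (*hadifi*, *pepu*).
*dibrit* — final sound /t/ (a voiceless consonant) → -hat → *dibrithat*.
The final sound of *bumozi* is /i/, which is a vowel, so the suffix is -awa, giving *bumoziawa*.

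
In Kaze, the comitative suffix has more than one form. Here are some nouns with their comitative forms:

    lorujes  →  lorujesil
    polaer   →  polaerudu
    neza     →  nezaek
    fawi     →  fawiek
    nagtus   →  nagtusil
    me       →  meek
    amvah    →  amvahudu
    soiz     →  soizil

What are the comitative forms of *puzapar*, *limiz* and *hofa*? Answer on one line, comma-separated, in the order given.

puzaparudu, limizil, hofaek

Looking at the final sound of each stem: -il when the stem ends in a sibilant (*lorujes*, *nagtus*, *soiz*); -udu when the stem ends in a non-sibilant consonant (*polaer*, *amvah*); -ek when the stem ends in a vowel (*neza*, *fawi*, *me*).
The final sound of *puzapar* is /r/, which is a non-sibilant consonant, so the suffix is -udu, giving *puzaparudu*.
*limiz*: final sound = /z/, a sibilant → -il → *limizil*.
*hofa* — final sound /a/ (a vowel) → -ek → *hofaek*.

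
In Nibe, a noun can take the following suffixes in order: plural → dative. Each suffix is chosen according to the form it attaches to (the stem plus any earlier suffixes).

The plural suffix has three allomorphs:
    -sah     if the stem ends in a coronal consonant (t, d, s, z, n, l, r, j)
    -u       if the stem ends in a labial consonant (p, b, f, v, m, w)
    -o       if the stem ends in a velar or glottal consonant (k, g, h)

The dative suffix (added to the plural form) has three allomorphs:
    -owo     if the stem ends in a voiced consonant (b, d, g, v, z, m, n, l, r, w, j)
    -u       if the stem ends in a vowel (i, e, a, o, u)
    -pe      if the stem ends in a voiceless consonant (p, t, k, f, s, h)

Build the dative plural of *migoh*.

*migoh*: final consonant = /h/, velar/glottal → -o → *migoho*.
The final sound of the plural form *migoho* is /o/, which is a vowel, so the dative suffix is -u, giving *migohou*.

migohou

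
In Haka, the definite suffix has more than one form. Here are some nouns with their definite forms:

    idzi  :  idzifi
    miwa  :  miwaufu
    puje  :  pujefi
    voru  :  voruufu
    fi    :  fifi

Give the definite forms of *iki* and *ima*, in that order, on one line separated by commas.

ikifi, imaufu

The pattern is front/back vowel harmony: -fi when the last vowel of the stem is a front vowel (*idzi*, *puje*, *fi*); -ufu when the last vowel of the stem is a back vowel (*miwa*, *voru*).
*iki*: last vowel = /i/, a front vowel → -fi → *ikifi*.
*ima* — last vowel /a/ (a back vowel) → -ufu → *imaufu*.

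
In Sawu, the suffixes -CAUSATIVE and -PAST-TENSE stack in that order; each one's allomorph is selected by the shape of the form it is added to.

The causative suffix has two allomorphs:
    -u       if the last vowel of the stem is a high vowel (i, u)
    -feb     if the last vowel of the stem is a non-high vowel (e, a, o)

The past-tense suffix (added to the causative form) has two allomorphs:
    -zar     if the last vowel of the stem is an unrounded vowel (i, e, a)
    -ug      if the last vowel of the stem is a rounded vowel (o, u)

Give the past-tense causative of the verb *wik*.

wikuug

Since the last vowel of *wik* is /i/ (a high vowel), it takes -u, giving *wiku*.
The causative form *wiku*: last vowel = /u/, a rounded vowel → -ug → *wikuug*.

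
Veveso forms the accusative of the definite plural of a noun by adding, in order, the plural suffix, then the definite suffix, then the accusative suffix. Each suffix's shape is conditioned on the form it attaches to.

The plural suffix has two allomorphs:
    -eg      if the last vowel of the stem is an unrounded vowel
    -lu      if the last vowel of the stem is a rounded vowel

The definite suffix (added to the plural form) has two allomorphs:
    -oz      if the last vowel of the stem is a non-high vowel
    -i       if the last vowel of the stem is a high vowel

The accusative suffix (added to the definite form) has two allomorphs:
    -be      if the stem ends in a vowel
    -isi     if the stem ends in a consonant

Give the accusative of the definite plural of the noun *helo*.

Since the last vowel of *helo* is /o/ (a rounded vowel), it takes -lu, giving *helolu*.
The last vowel of the plural form *helolu* is /u/, which is a high vowel, so the definite suffix is -i, giving *helolui*.
The final sound of the definite form *helolui* is /i/, which is a vowel, so the accusative suffix is -be, giving *heloluibe*.

heloluibe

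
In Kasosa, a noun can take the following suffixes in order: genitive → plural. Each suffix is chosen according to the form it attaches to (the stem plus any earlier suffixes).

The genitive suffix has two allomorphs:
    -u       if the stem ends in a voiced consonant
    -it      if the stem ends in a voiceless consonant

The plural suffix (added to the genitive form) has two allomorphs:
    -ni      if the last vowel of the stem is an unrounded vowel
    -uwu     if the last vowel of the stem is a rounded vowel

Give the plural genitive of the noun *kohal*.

The final consonant of *kohal* is /l/, which is voiced, so the genitive suffix is -u, giving *kohalu*.
The last vowel of the genitive form *kohalu* is /u/, which is a rounded vowel, so the plural suffix is -uwu, giving *kohaluuwu*.

kohaluuwu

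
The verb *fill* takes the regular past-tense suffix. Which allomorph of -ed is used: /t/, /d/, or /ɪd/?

The stem *fill* ends in a voiced sound other than /d/.
The -ed suffix is realized as /ɪd/ after /t, d/; as /t/ after other voiceless consonants; and as /d/ after other voiced sounds.
So -ed on *fill* is pronounced /d/.

/d/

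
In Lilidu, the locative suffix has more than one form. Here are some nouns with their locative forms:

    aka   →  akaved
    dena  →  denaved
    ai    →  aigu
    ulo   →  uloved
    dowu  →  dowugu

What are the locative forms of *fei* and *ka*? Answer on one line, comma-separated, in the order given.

Looking at the last vowel of each stem: -gu when the last vowel of the stem is a high vowel (*ai*, *dowu*); -ved when the last vowel of the stem is a non-high vowel (*aka*, *dena*, *ulo*).
*fei* — last vowel /i/ (a high vowel) → -gu → *feigu*.
*ka* — last vowel /a/ (a non-high vowel) → -ved → *kaved*.

feigu, kaved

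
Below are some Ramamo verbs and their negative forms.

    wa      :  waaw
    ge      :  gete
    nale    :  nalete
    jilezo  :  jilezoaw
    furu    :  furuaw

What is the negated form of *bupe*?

bupete

The alternation tracks the last vowel of the stem — -te when the last vowel of the stem is a front vowel (*ge*, *nale*); -aw when the last vowel of the stem is a back vowel (*wa*, *jilezo*, *furu*).
The last vowel of *bupe* is /e/, which is a front vowel, so the suffix is -te, giving *bupete*.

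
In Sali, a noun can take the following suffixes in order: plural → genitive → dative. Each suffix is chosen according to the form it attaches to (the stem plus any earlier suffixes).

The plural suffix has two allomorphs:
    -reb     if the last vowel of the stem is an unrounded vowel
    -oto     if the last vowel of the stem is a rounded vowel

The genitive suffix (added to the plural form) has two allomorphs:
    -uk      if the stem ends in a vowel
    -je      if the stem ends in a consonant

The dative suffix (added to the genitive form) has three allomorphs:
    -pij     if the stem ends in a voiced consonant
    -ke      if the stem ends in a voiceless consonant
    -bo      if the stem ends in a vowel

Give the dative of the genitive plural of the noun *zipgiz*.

zipgizrebjebo

The last vowel of *zipgiz* is /i/, which is an unrounded vowel, so the plural suffix is -reb, giving *zipgizreb*.
Since the final sound of the plural form *zipgizreb* is /b/ (a consonant), it takes -je, giving *zipgizrebje*.
The final sound of the genitive form *zipgizrebje* is /e/, which is a vowel, so the dative suffix is -bo, giving *zipgizrebjebo*.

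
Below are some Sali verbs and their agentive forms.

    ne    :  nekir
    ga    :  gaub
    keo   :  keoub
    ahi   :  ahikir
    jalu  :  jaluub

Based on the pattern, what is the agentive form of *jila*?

The pattern is front/back vowel harmony: -kir when the last vowel of the stem is a front vowel (*ne*, *ahi*); -ub when the last vowel of the stem is a back vowel (*ga*, *keo*, *jalu*).
Since the last vowel of *jila* is /a/ (a back vowel), it takes -ub, giving *jilaub*.

jilaub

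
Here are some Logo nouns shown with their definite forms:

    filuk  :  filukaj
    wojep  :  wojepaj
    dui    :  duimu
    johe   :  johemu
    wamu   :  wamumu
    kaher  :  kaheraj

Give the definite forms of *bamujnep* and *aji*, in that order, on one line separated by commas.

The suffix is conditioned by the final sound: -aj when the stem ends in a consonant (*filuk*, *wojep*, *kaher*); -mu when the stem ends in a vowel (*dui*, *johe*, *wamu*).
Since the final sound of *bamujnep* is /p/ (a consonant), it takes -aj, giving *bamujnepaj*.
*aji*: final sound = /i/, a vowel → -mu → *ajimu*.

bamujnepaj, ajimu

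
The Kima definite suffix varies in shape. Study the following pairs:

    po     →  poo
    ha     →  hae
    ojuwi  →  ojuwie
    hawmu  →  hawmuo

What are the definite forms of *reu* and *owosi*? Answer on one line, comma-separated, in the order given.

Looking at the last vowel of each stem: -o when the last vowel of the stem is a rounded vowel (*po*, *hawmu*); -e when the last vowel of the stem is an unrounded vowel (*ha*, *ojuwi*).
*reu*: last vowel = /u/, a rounded vowel → -o → *reuo*.
*owosi*: last vowel = /i/, an unrounded vowel → -e → *owosie*.

reuo, owosie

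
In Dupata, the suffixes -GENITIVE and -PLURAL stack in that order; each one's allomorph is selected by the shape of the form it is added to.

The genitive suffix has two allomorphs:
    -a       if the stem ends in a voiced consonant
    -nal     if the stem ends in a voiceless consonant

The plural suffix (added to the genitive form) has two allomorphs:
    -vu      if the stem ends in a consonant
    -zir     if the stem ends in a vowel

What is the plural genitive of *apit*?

apitnalvu

*apit*: final consonant = /t/, voiceless → -nal → *apitnal*.
The genitive form *apitnal*: final sound = /l/, a consonant → -vu → *apitnalvu*.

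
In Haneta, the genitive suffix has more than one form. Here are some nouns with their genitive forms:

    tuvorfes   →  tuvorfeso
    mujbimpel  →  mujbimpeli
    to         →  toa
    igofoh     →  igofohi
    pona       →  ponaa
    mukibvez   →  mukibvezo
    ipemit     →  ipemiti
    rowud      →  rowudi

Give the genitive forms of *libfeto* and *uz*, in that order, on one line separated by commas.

The alternation tracks the final sound of the stem — -o when the stem ends in a sibilant (*tuvorfes*, *mukibvez*); -i when the stem ends in a non-sibilant consonant (*mujbimpel*, *igofoh*, *ipemit*, *rowud*); -a when the stem ends in a vowel (*to*, *pona*).
Since the final sound of *libfeto* is /o/ (a vowel), it takes -a, giving *libfetoa*.
*uz*: final sound = /z/, a sibilant → -o → *uzo*.

libfetoa, uzo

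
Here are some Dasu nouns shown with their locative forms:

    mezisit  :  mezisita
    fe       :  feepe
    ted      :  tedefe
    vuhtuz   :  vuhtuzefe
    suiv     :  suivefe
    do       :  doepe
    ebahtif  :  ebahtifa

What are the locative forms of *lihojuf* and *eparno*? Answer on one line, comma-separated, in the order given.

The suffix is conditioned by the final sound: -a when the stem ends in a voiceless consonant (*mezisit*, *ebahtif*); -efe when the stem ends in a voiced consonant (*ted*, *vuhtuz*, *suiv*); -epe when the stem ends in a vowel (*fe*, *do*).
*lihojuf* — final sound /f/ (a voiceless consonant) → -a → *lihojufa*.
Since the final sound of *eparno* is /o/ (a vowel), it takes -epe, giving *eparnoepe*.

lihojufa, eparnoepe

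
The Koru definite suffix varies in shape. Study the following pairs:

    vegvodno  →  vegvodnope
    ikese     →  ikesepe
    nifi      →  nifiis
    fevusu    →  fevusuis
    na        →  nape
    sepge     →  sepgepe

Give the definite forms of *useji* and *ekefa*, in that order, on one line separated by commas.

usejiis, ekefape

The suffix is conditioned by the last vowel: -is when the last vowel of the stem is a high vowel (*nifi*, *fevusu*); -pe when the last vowel of the stem is a non-high vowel (*vegvodno*, *ikese*, *na*, *sepge*).
*useji* — last vowel /i/ (a high vowel) → -is → *usejiis*.
*ekefa*: last vowel = /a/, a non-high vowel → -pe → *ekefape*.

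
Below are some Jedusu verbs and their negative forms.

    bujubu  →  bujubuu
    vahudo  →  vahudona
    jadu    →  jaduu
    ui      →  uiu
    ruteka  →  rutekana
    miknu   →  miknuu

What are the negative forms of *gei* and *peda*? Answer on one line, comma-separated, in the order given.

geiu, pedana

Looking at the last vowel of each stem: -u when the last vowel of the stem is a high vowel (*bujubu*, *jadu*, *ui*, *miknu*); -na when the last vowel of the stem is a non-high vowel (*vahudo*, *ruteka*).
*gei*: last vowel = /i/, a high vowel → -u → *geiu*.
The last vowel of *peda* is /a/, which is a non-high vowel, so the suffix is -na, giving *pedana*.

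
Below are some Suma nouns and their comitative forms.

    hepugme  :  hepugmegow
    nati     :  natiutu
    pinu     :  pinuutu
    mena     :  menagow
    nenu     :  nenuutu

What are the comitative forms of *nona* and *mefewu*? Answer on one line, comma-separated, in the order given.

The suffix is conditioned by the last vowel: -utu when the last vowel of the stem is a high vowel (*nati*, *pinu*, *nenu*); -gow when the last vowel of the stem is a non-high vowel (*hepugme*, *mena*).
*nona*: last vowel = /a/, a non-high vowel → -gow → *nonagow*.
*mefewu* — last vowel /u/ (a high vowel) → -utu → *mefewuutu*.

nonagow, mefewuutu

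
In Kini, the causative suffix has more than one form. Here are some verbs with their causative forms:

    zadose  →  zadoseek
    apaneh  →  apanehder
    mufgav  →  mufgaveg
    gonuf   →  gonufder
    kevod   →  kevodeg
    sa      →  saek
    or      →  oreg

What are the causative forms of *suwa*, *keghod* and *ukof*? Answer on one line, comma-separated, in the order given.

suwaek, keghodeg, ukofder

Looking at the final sound of each stem: -der when the stem ends in a voiceless consonant (*apaneh*, *gonuf*); -eg when the stem ends in a voiced consonant (*mufgav*, *kevod*, *or*); -ek when the stem ends in a vowel (*zadose*, *sa*).
*suwa* — final sound /a/ (a vowel) → -ek → *suwaek*.
Since the final sound of *keghod* is /d/ (a voiced consonant), it takes -eg, giving *keghodeg*.
*ukof*: final sound = /f/, a voiceless consonant → -der → *ukofder*.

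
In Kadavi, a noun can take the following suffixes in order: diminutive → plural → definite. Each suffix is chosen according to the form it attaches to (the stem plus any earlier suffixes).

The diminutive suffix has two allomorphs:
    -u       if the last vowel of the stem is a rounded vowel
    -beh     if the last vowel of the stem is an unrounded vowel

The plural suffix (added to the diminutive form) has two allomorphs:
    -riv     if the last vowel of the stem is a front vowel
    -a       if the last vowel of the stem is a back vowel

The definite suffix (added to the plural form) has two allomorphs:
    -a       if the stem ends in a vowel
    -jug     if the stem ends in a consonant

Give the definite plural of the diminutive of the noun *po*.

pouaa

The last vowel of *po* is /o/, which is a rounded vowel, so the diminutive suffix is -u, giving *pou*.
The diminutive form *pou* — last vowel /u/ (a back vowel) → -a → *poua*.
The plural form *poua* — final sound /a/ (a vowel) → -a → *pouaa*.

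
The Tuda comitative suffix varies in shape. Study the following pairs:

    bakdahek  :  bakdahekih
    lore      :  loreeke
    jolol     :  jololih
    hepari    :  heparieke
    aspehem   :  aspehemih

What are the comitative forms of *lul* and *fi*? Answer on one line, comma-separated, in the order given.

lulih, fieke

The alternation tracks the final sound of the stem — -ih when the stem ends in a consonant (*bakdahek*, *jolol*, *aspehem*); -eke when the stem ends in a vowel (*lore*, *hepari*).
*lul* — final sound /l/ (a consonant) → -ih → *lulih*.
Since the final sound of *fi* is /i/ (a vowel), it takes -eke, giving *fieke*.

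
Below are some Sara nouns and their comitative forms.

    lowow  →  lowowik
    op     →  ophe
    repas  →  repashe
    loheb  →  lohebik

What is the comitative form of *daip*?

daiphe

The pattern is voicing of the final consonant: -he when the stem ends in a voiceless consonant (*op*, *repas*); -ik when the stem ends in a voiced consonant (*lowow*, *loheb*).
Since the final consonant of *daip* is /p/ (voiceless), it takes -he, giving *daiphe*.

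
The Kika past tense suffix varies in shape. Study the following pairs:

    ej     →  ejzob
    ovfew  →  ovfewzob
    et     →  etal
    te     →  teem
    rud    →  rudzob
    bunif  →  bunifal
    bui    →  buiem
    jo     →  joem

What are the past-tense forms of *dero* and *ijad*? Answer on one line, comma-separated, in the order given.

The pattern is voicing of the final sound: -al when the stem ends in a voiceless consonant (*et*, *bunif*); -zob when the stem ends in a voiced consonant (*ej*, *ovfew*, *rud*); -em when the stem ends in a vowel (*te*, *bui*, *jo*).
Since the final sound of *dero* is /o/ (a vowel), it takes -em, giving *deroem*.
The final sound of *ijad* is /d/, which is a voiced consonant, so the suffix is -zob, giving *ijadzob*.

deroem, ijadzob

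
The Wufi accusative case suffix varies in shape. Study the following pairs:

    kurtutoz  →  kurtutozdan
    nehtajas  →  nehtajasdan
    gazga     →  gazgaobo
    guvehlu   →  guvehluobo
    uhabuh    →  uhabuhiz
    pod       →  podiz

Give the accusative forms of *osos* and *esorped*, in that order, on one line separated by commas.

The alternation tracks the final sound of the stem — -dan when the stem ends in a sibilant (*kurtutoz*, *nehtajas*); -iz when the stem ends in a non-sibilant consonant (*uhabuh*, *pod*); -obo when the stem ends in a vowel (*gazga*, *guvehlu*).
*osos* — final sound /s/ (a sibilant) → -dan → *ososdan*.
*esorped* — final sound /d/ (a non-sibilant consonant) → -iz → *esorpediz*.

ososdan, esorpediz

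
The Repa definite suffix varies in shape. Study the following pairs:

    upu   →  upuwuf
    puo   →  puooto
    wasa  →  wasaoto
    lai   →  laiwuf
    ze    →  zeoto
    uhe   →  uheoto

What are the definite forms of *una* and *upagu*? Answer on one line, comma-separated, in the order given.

unaoto, upaguwuf

The pattern is height harmony: -wuf when the last vowel of the stem is a high vowel (*upu*, *lai*); -oto when the last vowel of the stem is a non-high vowel (*puo*, *wasa*, *ze*, *uhe*).
The last vowel of *una* is /a/, which is a non-high vowel, so the suffix is -oto, giving *unaoto*.
The last vowel of *upagu* is /u/, which is a high vowel, so the suffix is -wuf, giving *upaguwuf*.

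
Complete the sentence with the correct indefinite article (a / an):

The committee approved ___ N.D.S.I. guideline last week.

The indefinite article is chosen by the initial *sound* of the following word, not its spelling.
The initialism *N.D.S.I.* is read letter by letter; the first letter, N, is pronounced /ɛn/, which begins with a vowel sound.
So the article is *an*: The committee approved an N.D.S.I. guideline last week.

an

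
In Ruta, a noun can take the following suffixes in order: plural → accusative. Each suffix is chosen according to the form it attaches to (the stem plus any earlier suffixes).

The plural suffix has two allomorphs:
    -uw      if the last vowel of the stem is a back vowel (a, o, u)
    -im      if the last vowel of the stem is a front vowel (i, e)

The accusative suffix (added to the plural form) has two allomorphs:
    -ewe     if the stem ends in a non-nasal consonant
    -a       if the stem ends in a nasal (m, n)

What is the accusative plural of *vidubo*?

Since the last vowel of *vidubo* is /o/ (a back vowel), it takes -uw, giving *vidubouw*.
The plural form *vidubouw* — final consonant /w/ (non-nasal) → -ewe → *vidubouwewe*.

vidubouwewe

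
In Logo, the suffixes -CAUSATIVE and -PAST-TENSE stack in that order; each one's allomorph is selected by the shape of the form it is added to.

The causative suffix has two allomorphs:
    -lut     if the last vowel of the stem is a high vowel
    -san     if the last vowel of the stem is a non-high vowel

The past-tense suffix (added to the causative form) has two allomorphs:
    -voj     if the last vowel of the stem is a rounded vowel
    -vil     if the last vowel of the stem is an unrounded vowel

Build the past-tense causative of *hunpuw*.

hunpuwlutvoj

Since the last vowel of *hunpuw* is /u/ (a high vowel), it takes -lut, giving *hunpuwlut*.
The causative form *hunpuwlut* — last vowel /u/ (a rounded vowel) → -voj → *hunpuwlutvoj*.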